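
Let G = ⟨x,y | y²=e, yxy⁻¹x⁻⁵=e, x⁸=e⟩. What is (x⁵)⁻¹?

The order of (x⁵) is 8 (smallest k with (x⁵)ᵏ = e), so (x⁵)⁻¹ = (x⁵)⁷ = x³.
Check: (x⁵) · (x³) → (x⁵) · x³ = e, giving e as required.

Answer: x³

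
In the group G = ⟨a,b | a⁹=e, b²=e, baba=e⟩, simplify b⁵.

Compute successive powers of b, reducing at each step:
  b²: b · b = e
  b³: e · b = b
  b⁴: b · b = e
  b⁵: e · b = b

Answer: b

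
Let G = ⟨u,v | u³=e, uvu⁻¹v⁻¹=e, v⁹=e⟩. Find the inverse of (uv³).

The order of (uv³) is 3 (smallest k with (uv³)ᵏ = e), so (uv³)⁻¹ = (uv³)² = u²v⁶.
Check: (uv³) · (u²v⁶) → (uv³) · u² = v³;   (v³) · v⁶ = e, giving e as required.

Answer: u²v⁶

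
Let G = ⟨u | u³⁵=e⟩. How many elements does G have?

G is generated by a single element, so G is cyclic. The relator gives u³⁵ = e and no smaller power is forced to be e, so the 35 powers {e, u, u², u³, u⁴, u⁵, u⁶, u⁷, u⁸, u⁹, u²², u²³, u²¹, u²⁰, u²⁴, u²⁵, u²⁶, u²⁷, u²⁸, u²⁹, u³², u³³, u³¹, u³⁰, u³⁴, u¹², u¹³, u¹¹, u¹⁰, u¹⁴, u¹⁵, u¹⁶, u¹⁷, u¹⁸, u¹⁹} are distinct. Hence |G| = 35.

Answer: 35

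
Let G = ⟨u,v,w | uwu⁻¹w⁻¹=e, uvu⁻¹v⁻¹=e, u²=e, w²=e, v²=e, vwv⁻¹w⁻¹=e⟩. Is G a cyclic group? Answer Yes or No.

|G| = 8, but the maximum element order in G is 2 < 8. No single element generates all of G, so G is not cyclic.

Answer: No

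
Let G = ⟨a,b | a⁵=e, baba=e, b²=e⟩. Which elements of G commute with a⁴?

⟨a⁴⟩ ⊆ C_G(a⁴) since powers of a⁴ commute with a⁴; so |C_G(a⁴)| ≥ |⟨a⁴⟩| = 5.
By orbit–stabilizer, |C_G(a⁴)| = |G| / |conj. class of a⁴| = 10 / 2 = 5.
The 5 elements commuting with a⁴ are {e, a, a², a³, a⁴}.

Answer: {e, a, a², a³, a⁴}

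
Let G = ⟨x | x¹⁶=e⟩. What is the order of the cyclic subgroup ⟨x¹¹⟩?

|⟨x¹¹⟩| equals the order of x¹¹. Compute successive powers until reaching e:
  (x¹¹)¹ = x¹¹, (x¹¹)² = x⁶, (x¹¹)³ = x, (x¹¹)⁴ = x¹², (x¹¹)⁵ = x⁷, (x¹¹)⁶ = x², (x¹¹)⁷ = x¹³, (x¹¹)⁸ = x⁸, (x¹¹)⁹ = x³, (x¹¹)¹⁰ = x¹⁴, (x¹¹)¹¹ = x⁹, (x¹¹)¹² = x⁴, (x¹¹)¹³ = x¹⁵, (x¹¹)¹⁴ = x¹⁰, (x¹¹)¹⁵ = x⁵, (x¹¹)¹⁶ = e.
The smallest positive k with (x¹¹)ᵏ = e is 16, so |⟨x¹¹⟩| = 16.

Answer: 16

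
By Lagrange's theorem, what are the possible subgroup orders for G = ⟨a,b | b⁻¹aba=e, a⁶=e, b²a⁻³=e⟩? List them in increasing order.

|G| = 12 = 2² · 3. By Lagrange's theorem the order of any subgroup divides 12; the divisors of 12 are 1, 2, 3, 4, 6, 12.

Answer: 1, 2, 3, 4, 6, 12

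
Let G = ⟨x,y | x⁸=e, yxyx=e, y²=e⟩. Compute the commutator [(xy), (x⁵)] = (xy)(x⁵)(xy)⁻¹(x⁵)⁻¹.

[(xy), (x⁵)] = (xy)·(x⁵)·(xy)⁻¹·(x⁵)⁻¹.
  (xy) · (x⁵) = x⁴y
  (x⁴y) · (xy) = x³
  (x³) · (x³) = x⁶

Answer: x⁶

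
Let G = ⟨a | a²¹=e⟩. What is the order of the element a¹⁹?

Compute successive powers until reaching e:
  (a¹⁹)¹ = a¹⁹, (a¹⁹)² = a¹⁷, (a¹⁹)³ = a¹⁵, (a¹⁹)⁴ = a¹³, (a¹⁹)⁵ = a¹¹, (a¹⁹)⁶ = a⁹, (a¹⁹)⁷ = a⁷, (a¹⁹)⁸ = a⁵, (a¹⁹)⁹ = a³, (a¹⁹)¹⁰ = a, (a¹⁹)¹¹ = a²⁰, (a¹⁹)¹² = a¹⁸, (a¹⁹)¹³ = a¹⁶, (a¹⁹)¹⁴ = a¹⁴, (a¹⁹)¹⁵ = a¹², (a¹⁹)¹⁶ = a¹⁰, (a¹⁹)¹⁷ = a⁸, (a¹⁹)¹⁸ = a⁶, (a¹⁹)¹⁹ = a⁴, (a¹⁹)²⁰ = a², (a¹⁹)²¹ = e.
The smallest positive k with (a¹⁹)ᵏ = e is 21.

Answer: 21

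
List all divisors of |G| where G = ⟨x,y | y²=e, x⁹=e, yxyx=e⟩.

|G| = 18 = 2 · 3². By Lagrange's theorem the order of any subgroup divides 18; the divisors of 18 are 1, 2, 3, 6, 9, 18.

Answer: 1, 2, 3, 6, 9, 18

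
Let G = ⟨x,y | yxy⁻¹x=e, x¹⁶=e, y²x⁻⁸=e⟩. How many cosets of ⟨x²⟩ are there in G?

First find ord(x²) by computing successive powers:
  (x²)¹ = x², (x²)² = x⁴, (x²)³ = x⁶, (x²)⁴ = x⁸, (x²)⁵ = x¹⁰, (x²)⁶ = x¹², (x²)⁷ = x¹⁴, (x²)⁸ = e.
So |⟨x²⟩| = ord(x²) = 8. With |G| = 32, by Lagrange [G : ⟨x²⟩] = 32/8 = 4.

Answer: 4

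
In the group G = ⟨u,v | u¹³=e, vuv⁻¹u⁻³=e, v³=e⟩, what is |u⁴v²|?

Compute successive powers until reaching e:
  (u⁴v²)¹ = u⁴v², (u⁴v²)² = uv, (u⁴v²)³ = e.
The smallest positive k with (u⁴v²)ᵏ = e is 3.

Answer: 3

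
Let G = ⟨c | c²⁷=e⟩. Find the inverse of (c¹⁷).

The order of (c¹⁷) is 27 (smallest k with (c¹⁷)ᵏ = e), so (c¹⁷)⁻¹ = (c¹⁷)²⁶ = c¹⁰.
Check: (c¹⁷) · (c¹⁰) → (c¹⁷) · c¹⁰ = e, giving e as required.

Answer: c¹⁰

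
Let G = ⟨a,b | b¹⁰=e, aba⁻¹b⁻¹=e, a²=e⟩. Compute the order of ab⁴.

Compute successive powers until reaching e:
  (ab⁴)¹ = ab⁴, (ab⁴)² = b⁸, (ab⁴)³ = ab², (ab⁴)⁴ = b⁶, (ab⁴)⁵ = a, (ab⁴)⁶ = b⁴, (ab⁴)⁷ = ab⁸, (ab⁴)⁸ = b², (ab⁴)⁹ = ab⁶, (ab⁴)¹⁰ = e.
The smallest positive k with (ab⁴)ᵏ = e is 10.

Answer: 10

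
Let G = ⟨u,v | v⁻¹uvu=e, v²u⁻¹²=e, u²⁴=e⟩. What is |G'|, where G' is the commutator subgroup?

G' = [G, G] is generated by all commutators. The generator-pair commutators are: [u, v] = u².
The subgroup they normally generate is {e, u², u⁴, u⁶, u⁸, u¹⁰, u¹², u¹⁴, u¹⁶, u¹⁸, u²⁰, u²²}, of order 12.
Check: |G/G'| = 48/12 = 4 is the order of the abelianisation.

Answer: 12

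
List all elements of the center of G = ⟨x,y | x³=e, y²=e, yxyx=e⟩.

An element z ∈ Z(G) iff z commutes with every generator.
For example e is central: e·x = x = x·e; e·y = y = y·e.
Whereas x ∉ Z(G) since x·y = xy ≠ x²y = y·x.
Checking each of the 6 elements this way gives Z(G) = {e}, of order 1.

Answer: {e}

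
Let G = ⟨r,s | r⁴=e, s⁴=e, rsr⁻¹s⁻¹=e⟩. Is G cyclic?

|G| = 16, but the maximum element order in G is 4 < 16. No single element generates all of G, so G is not cyclic.

Answer: No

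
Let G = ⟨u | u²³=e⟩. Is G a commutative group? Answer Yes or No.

G has a single generator, so G is cyclic and hence abelian.

Answer: Yes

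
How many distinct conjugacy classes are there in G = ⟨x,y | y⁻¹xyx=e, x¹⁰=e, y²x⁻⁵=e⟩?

The conjugacy classes (representative and size) are:
  [e] (size 1), [x] (size 2), [x⁸] (size 2), [x⁷] (size 2), [x⁴] (size 2), [x⁵] (size 1), [x⁴y] (size 5), [x²y⁻¹] (size 5).
Class equation: 1 + 2 + 2 + 2 + 2 + 1 + 5 + 5 = 20 = |G|. So G has 8 conjugacy classes.

Answer: 8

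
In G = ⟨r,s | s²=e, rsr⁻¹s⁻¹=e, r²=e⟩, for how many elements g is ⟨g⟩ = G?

⟨g⟩ = G would require ord(g) = |G| = 4, but the maximum element order in G is 2 < 4. So G is not cyclic and no single element generates it: the count is 0.

Answer: 0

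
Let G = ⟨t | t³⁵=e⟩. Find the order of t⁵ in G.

Compute successive powers until reaching e:
  (t⁵)¹ = t⁵, (t⁵)² = t¹⁰, (t⁵)³ = t¹⁵, (t⁵)⁴ = t²⁰, (t⁵)⁵ = t²⁵, (t⁵)⁶ = t³⁰, (t⁵)⁷ = e.
The smallest positive k with (t⁵)ᵏ = e is 7.

Answer: 7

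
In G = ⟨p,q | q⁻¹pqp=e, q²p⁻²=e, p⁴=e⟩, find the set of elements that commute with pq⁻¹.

⟨pq⁻¹⟩ ⊆ C_G(pq⁻¹) since powers of pq⁻¹ commute with pq⁻¹; so |C_G(pq⁻¹)| ≥ |⟨pq⁻¹⟩| = 4.
By orbit–stabilizer, |C_G(pq⁻¹)| = |G| / |conj. class of pq⁻¹| = 8 / 2 = 4.
The 4 elements commuting with pq⁻¹ are {e, p², pq, pq⁻¹}.

Answer: {e, p², pq, pq⁻¹}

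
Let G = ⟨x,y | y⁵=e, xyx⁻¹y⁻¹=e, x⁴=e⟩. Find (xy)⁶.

Compute successive powers of (xy), reducing at each step:
  (xy)²: (xy) · x = x²y;   (x²y) · y = x²y²
  (xy)³: (x²y²) · x = x³y²;   (x³y²) · y = x³y³
  (xy)⁴: (x³y³) · x = y³;   (y³) · y = y⁴
  (xy)⁵: (y⁴) · x = xy⁴;   (xy⁴) · y = x
  (xy)⁶: x · x = x²;   (x²) · y = x²y

Answer: x²y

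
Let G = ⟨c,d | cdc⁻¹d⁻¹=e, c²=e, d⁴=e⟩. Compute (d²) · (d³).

Compute (d²) · (d³) by multiplying left to right and reducing via the relations at each step:
  (d²) · d³ = d

Answer: d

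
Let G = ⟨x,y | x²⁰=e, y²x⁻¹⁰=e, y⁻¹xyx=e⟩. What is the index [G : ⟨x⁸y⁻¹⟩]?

First find ord(x⁸y⁻¹) by computing successive powers:
  (x⁸y⁻¹)¹ = x⁸y⁻¹, (x⁸y⁻¹)² = x¹⁰, (x⁸y⁻¹)³ = x⁸y, (x⁸y⁻¹)⁴ = e.
So |⟨x⁸y⁻¹⟩| = ord(x⁸y⁻¹) = 4. With |G| = 40, by Lagrange [G : ⟨x⁸y⁻¹⟩] = 40/4 = 10.

Answer: 10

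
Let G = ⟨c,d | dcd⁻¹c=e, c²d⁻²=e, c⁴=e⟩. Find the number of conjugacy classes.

The conjugacy classes (representative and size) are:
  [e] (size 1), [c³] (size 2), [c²] (size 1), [d⁻¹] (size 2), [cd] (size 2).
Class equation: 1 + 2 + 1 + 2 + 2 = 8 = |G|. So G has 5 conjugacy classes.

Answer: 5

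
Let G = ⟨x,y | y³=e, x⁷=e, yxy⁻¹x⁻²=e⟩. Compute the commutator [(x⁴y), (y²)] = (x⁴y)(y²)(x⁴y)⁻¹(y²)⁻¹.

[(x⁴y), (y²)] = (x⁴y)·(y²)·(x⁴y)⁻¹·(y²)⁻¹.
  (x⁴y) · (y²) = x⁴
  (x⁴) · (x⁵y²) = x²y²
  (x²y²) · y = x²

Answer: x²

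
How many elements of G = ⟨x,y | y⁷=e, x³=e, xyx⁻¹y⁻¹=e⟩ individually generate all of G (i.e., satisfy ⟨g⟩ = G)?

G is cyclic of order 21. An element generates G iff its order is 21, and a cyclic group of order 21 has exactly φ(21) = 12 such elements.

Answer: 12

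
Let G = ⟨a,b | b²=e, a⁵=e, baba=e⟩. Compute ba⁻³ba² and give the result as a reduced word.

Multiply left to right, reducing at each step:
  b · a⁻³ = a³b
  (a³b) · b = a³
  (a³) · a² = e

Answer: e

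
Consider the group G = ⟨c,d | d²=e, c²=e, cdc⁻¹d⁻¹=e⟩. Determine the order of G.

Enumerate words in the generators, reducing via the relations: the distinct elements are
  {c, d, e, cd}.
No further products give new elements, so |G| = 4.

Answer: 4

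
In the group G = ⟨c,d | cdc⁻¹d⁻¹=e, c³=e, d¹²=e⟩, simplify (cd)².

Compute successive powers of (cd), reducing at each step:
  (cd)²: (cd) · c = c²d;   (c²d) · d = c²d²

Answer: c²d²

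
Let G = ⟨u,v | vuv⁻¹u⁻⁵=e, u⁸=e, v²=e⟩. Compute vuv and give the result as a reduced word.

Multiply left to right, reducing at each step:
  v · u = u⁵v
  (u⁵v) · v = u⁵

Answer: u⁵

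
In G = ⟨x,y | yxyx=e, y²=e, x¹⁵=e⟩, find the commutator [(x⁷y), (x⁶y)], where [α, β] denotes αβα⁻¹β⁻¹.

[(x⁷y), (x⁶y)] = (x⁷y)·(x⁶y)·(x⁷y)⁻¹·(x⁶y)⁻¹.
  (x⁷y) · (x⁶y) = x
  x · (x⁷y) = x⁸y
  (x⁸y) · (x⁶y) = x²

Answer: x²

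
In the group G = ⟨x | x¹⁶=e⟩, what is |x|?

Compute successive powers until reaching e:
  x¹ = x, x² = x², x³ = x³, x⁴ = x⁴, x⁵ = x⁵, x⁶ = x⁶, x⁷ = x⁷, x⁸ = x⁸, x⁹ = x⁹, x¹⁰ = x¹⁰, x¹¹ = x¹¹, x¹² = x¹², x¹³ = x¹³, x¹⁴ = x¹⁴, x¹⁵ = x¹⁵, x¹⁶ = e.
The smallest positive k with xᵏ = e is 16.

Answer: 16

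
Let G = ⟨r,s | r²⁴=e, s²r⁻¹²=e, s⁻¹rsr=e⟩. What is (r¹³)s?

Compute (r¹³) · s by multiplying left to right and reducing via the relations at each step:
  (r¹³) · s = rs⁻¹

Answer: rs⁻¹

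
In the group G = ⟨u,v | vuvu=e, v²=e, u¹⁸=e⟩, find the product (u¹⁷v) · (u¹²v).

Compute (u¹⁷v) · (u¹²v) by multiplying left to right and reducing via the relations at each step:
  (u¹⁷v) · u¹² = u⁵v
  (u⁵v) · v = u⁵

Answer: u⁵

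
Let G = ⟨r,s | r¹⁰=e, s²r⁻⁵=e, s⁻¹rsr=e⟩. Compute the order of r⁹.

Compute successive powers until reaching e:
  (r⁹)¹ = r⁹, (r⁹)² = r⁸, (r⁹)³ = r⁷, (r⁹)⁴ = r⁶, (r⁹)⁵ = r⁵, (r⁹)⁶ = r⁴, (r⁹)⁷ = r³, (r⁹)⁸ = r², (r⁹)⁹ = r, (r⁹)¹⁰ = e.
The smallest positive k with (r⁹)ᵏ = e is 10.

Answer: 10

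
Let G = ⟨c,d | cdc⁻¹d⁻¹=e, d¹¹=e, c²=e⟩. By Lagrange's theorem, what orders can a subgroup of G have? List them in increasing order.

|G| = 22 = 2 · 11. By Lagrange's theorem the order of any subgroup divides 22; the divisors of 22 are 1, 2, 11, 22.

Answer: 1, 2, 11, 22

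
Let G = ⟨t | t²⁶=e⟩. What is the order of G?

G is generated by a single element, so G is cyclic. The relator gives t²⁶ = e and no smaller power is forced to be e, so the 26 powers {e, t, t², t³, t⁴, t⁵, t⁶, t⁷, t⁸, t⁹, t²², t²³, t²¹, t²⁰, t²⁴, t²⁵, t¹², t¹³, t¹¹, t¹⁰, t¹⁴, t¹⁵, t¹⁶, t¹⁷, t¹⁸, t¹⁹} are distinct. Hence |G| = 26.

Answer: 26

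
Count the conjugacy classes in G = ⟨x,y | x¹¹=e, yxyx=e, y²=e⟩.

The conjugacy classes (representative and size) are:
  [e] (size 1), [x¹⁰] (size 2), [x²] (size 2), [x³] (size 2), [x⁷] (size 2), [x⁶] (size 2), [x²y] (size 11).
Class equation: 1 + 2 + 2 + 2 + 2 + 2 + 11 = 22 = |G|. So G has 7 conjugacy classes.

Answer: 7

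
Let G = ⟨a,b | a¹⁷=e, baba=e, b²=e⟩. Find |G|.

Enumerate words in the generators, reducing via the relations: the distinct elements are
  {a, b, e, ab, a², a³, a⁴, a⁵, a⁶, a⁷, a⁸, a⁹, a²b, a³b, a¹², a¹³, a¹¹, a¹⁰, a¹⁴, a¹⁵, a¹⁶, a⁴b, a⁵b, a⁶b, a⁷b, a⁸b, a⁹b, a¹²b, a¹³b, a¹¹b, a¹⁰b, a¹⁴b, a¹⁵b, a¹⁶b}.
No further products give new elements, so |G| = 34.

Answer: 34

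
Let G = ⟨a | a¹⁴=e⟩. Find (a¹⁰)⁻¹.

The order of (a¹⁰) is 7 (smallest k with (a¹⁰)ᵏ = e), so (a¹⁰)⁻¹ = (a¹⁰)⁶ = a⁴.
Check: (a¹⁰) · (a⁴) → (a¹⁰) · a⁴ = e, giving e as required.

Answer: a⁴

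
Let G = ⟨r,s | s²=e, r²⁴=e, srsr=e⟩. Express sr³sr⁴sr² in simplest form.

Multiply left to right, reducing at each step:
  s · r³ = r²¹s
  (r²¹s) · s = r²¹
  (r²¹) · r⁴ = r
  r · s = rs
  (rs) · r² = r²³s

Answer: r²³s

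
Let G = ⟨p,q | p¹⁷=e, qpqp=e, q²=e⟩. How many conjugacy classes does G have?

The conjugacy classes (representative and size) are:
  [e] (size 1), [p¹⁶] (size 2), [p²] (size 2), [p³] (size 2), [p¹³] (size 2), [p¹²] (size 2), [p⁶] (size 2), [p¹⁰] (size 2), [p⁹] (size 2), [p⁷q] (size 17).
Class equation: 1 + 2 + 2 + 2 + 2 + 2 + 2 + 2 + 2 + 17 = 34 = |G|. So G has 10 conjugacy classes.

Answer: 10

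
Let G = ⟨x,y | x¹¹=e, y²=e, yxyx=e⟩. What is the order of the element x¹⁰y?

Compute successive powers until reaching e:
  (x¹⁰y)¹ = x¹⁰y, (x¹⁰y)² = e.
The smallest positive k with (x¹⁰y)ᵏ = e is 2.

Answer: 2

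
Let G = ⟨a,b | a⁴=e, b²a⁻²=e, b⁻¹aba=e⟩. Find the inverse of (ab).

The order of (ab) is 4 (smallest k with (ab)ᵏ = e), so (ab)⁻¹ = (ab)³ = ab⁻¹.
Check: (ab) · (ab⁻¹) → (ab) · a = b;   b · b⁻¹ = e, giving e as required.

Answer: ab⁻¹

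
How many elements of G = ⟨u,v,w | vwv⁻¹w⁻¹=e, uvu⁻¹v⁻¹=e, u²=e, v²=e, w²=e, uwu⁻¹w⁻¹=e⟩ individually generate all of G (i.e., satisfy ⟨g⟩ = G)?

⟨g⟩ = G would require ord(g) = |G| = 8, but the maximum element order in G is 2 < 8. So G is not cyclic and no single element generates it: the count is 0.

Answer: 0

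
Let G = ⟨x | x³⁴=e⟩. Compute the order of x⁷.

Compute successive powers until reaching e:
  (x⁷)¹ = x⁷, (x⁷)² = x¹⁴, (x⁷)³ = x²¹, (x⁷)⁴ = x²⁸, (x⁷)⁵ = x, (x⁷)⁶ = x⁸, (x⁷)⁷ = x¹⁵, (x⁷)⁸ = x²², (x⁷)⁹ = x²⁹, (x⁷)¹⁰ = x², (x⁷)¹¹ = x⁹, (x⁷)¹² = x¹⁶, (x⁷)¹³ = x²³, (x⁷)¹⁴ = x³⁰, (x⁷)¹⁵ = x³, (x⁷)¹⁶ = x¹⁰, (x⁷)¹⁷ = x¹⁷, (x⁷)¹⁸ = x²⁴, (x⁷)¹⁹ = x³¹, (x⁷)²⁰ = x⁴, (x⁷)²¹ = x¹¹, (x⁷)²² = x¹⁸, (x⁷)²³ = x²⁵, (x⁷)²⁴ = x³², (x⁷)²⁵ = x⁵, (x⁷)²⁶ = x¹², (x⁷)²⁷ = x¹⁹, (x⁷)²⁸ = x²⁶, (x⁷)²⁹ = x³³, (x⁷)³⁰ = x⁶, (x⁷)³¹ = x¹³, (x⁷)³² = x²⁰, (x⁷)³³ = x²⁷, (x⁷)³⁴ = e.
The smallest positive k with (x⁷)ᵏ = e is 34.

Answer: 34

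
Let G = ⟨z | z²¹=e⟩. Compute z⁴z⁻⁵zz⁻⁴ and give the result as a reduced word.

Multiply left to right, reducing at each step:
  (z⁴) · z⁻⁵ = z²⁰
  (z²⁰) · z = e
  e · z⁻⁴ = z¹⁷

Answer: z¹⁷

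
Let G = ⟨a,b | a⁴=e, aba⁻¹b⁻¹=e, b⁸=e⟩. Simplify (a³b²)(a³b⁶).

Compute (a³b²) · (a³b⁶) by multiplying left to right and reducing via the relations at each step:
  (a³b²) · a³ = a²b²
  (a²b²) · b⁶ = a²

Answer: a²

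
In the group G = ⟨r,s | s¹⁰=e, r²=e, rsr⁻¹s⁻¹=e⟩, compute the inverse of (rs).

The order of (rs) is 10 (smallest k with (rs)ᵏ = e), so (rs)⁻¹ = (rs)⁹ = rs⁹.
Check: (rs) · (rs⁹) → (rs) · r = s;   s · s⁹ = e, giving e as required.

Answer: rs⁹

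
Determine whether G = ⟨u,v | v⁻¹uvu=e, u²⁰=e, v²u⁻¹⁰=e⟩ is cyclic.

Every cyclic group is abelian. But u·v = uv while v·u = u⁹v⁻¹, so u·v ≠ v·u and G is not abelian. Hence G is not cyclic.

Answer: No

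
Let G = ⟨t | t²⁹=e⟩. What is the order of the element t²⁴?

Compute successive powers until reaching e:
  (t²⁴)¹ = t²⁴, (t²⁴)² = t¹⁹, (t²⁴)³ = t¹⁴, (t²⁴)⁴ = t⁹, (t²⁴)⁵ = t⁴, (t²⁴)⁶ = t²⁸, (t²⁴)⁷ = t²³, (t²⁴)⁸ = t¹⁸, (t²⁴)⁹ = t¹³, (t²⁴)¹⁰ = t⁸, (t²⁴)¹¹ = t³, (t²⁴)¹² = t²⁷, (t²⁴)¹³ = t²², (t²⁴)¹⁴ = t¹⁷, (t²⁴)¹⁵ = t¹², (t²⁴)¹⁶ = t⁷, (t²⁴)¹⁷ = t², (t²⁴)¹⁸ = t²⁶, (t²⁴)¹⁹ = t²¹, (t²⁴)²⁰ = t¹⁶, (t²⁴)²¹ = t¹¹, (t²⁴)²² = t⁶, (t²⁴)²³ = t, (t²⁴)²⁴ = t²⁵, (t²⁴)²⁵ = t²⁰, (t²⁴)²⁶ = t¹⁵, (t²⁴)²⁷ = t¹⁰, (t²⁴)²⁸ = t⁵, (t²⁴)²⁹ = e.
The smallest positive k with (t²⁴)ᵏ = e is 29.

Answer: 29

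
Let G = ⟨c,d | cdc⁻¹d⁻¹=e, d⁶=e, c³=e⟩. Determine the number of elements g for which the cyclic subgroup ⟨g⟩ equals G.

⟨g⟩ = G would require ord(g) = |G| = 18, but the maximum element order in G is 6 < 18. So G is not cyclic and no single element generates it: the count is 0.

Answer: 0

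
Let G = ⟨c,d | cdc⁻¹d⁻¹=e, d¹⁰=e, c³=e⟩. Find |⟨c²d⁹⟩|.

|⟨c²d⁹⟩| equals the order of c²d⁹. Compute successive powers until reaching e:
  (c²d⁹)¹ = c²d⁹, (c²d⁹)² = cd⁸, (c²d⁹)³ = d⁷, (c²d⁹)⁴ = c²d⁶, (c²d⁹)⁵ = cd⁵, (c²d⁹)⁶ = d⁴, (c²d⁹)⁷ = c²d³, (c²d⁹)⁸ = cd², (c²d⁹)⁹ = d, (c²d⁹)¹⁰ = c², (c²d⁹)¹¹ = cd⁹, (c²d⁹)¹² = d⁸, (c²d⁹)¹³ = c²d⁷, (c²d⁹)¹⁴ = cd⁶, (c²d⁹)¹⁵ = d⁵, (c²d⁹)¹⁶ = c²d⁴, (c²d⁹)¹⁷ = cd³, (c²d⁹)¹⁸ = d², (c²d⁹)¹⁹ = c²d, (c²d⁹)²⁰ = c, (c²d⁹)²¹ = d⁹, (c²d⁹)²² = c²d⁸, (c²d⁹)²³ = cd⁷, (c²d⁹)²⁴ = d⁶, (c²d⁹)²⁵ = c²d⁵, (c²d⁹)²⁶ = cd⁴, (c²d⁹)²⁷ = d³, (c²d⁹)²⁸ = c²d², (c²d⁹)²⁹ = cd, (c²d⁹)³⁰ = e.
The smallest positive k with (c²d⁹)ᵏ = e is 30, so |⟨c²d⁹⟩| = 30.

Answer: 30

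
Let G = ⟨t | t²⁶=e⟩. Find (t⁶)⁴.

Compute successive powers of (t⁶), reducing at each step:
  (t⁶)²: (t⁶) · t⁶ = t¹²
  (t⁶)³: (t¹²) · t⁶ = t¹⁸
  (t⁶)⁴: (t¹⁸) · t⁶ = t²⁴

Answer: t²⁴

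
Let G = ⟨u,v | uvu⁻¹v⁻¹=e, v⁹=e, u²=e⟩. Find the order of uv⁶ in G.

Compute successive powers until reaching e:
  (uv⁶)¹ = uv⁶, (uv⁶)² = v³, (uv⁶)³ = u, (uv⁶)⁴ = v⁶, (uv⁶)⁵ = uv³, (uv⁶)⁶ = e.
The smallest positive k with (uv⁶)ᵏ = e is 6.

Answer: 6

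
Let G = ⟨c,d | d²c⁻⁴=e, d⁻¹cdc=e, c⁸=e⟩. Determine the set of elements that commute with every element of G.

An element z ∈ Z(G) iff z commutes with every generator.
For example c⁴ is central: (c⁴)·c = c⁵ = c·(c⁴); (c⁴)·d = d⁻¹ = d·(c⁴).
Whereas c ∉ Z(G) since c·d = cd ≠ c³d⁻¹ = d·c.
Checking each of the 16 elements this way gives Z(G) = {e, c⁴}, of order 2.

Answer: {e, c⁴}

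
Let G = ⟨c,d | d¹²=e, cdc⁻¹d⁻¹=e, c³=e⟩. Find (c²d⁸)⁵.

Compute successive powers of (c²d⁸), reducing at each step:
  (c²d⁸)²: (c²d⁸) · c² = cd⁸;   (cd⁸) · d⁸ = cd⁴
  (c²d⁸)³: (cd⁴) · c² = d⁴;   (d⁴) · d⁸ = e
  (c²d⁸)⁴: e · c² = c²;   (c²) · d⁸ = c²d⁸
  (c²d⁸)⁵: (c²d⁸) · c² = cd⁸;   (cd⁸) · d⁸ = cd⁴

Answer: cd⁴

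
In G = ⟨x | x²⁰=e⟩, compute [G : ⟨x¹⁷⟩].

First find ord(x¹⁷) by computing successive powers:
  (x¹⁷)¹ = x¹⁷, (x¹⁷)² = x¹⁴, (x¹⁷)³ = x¹¹, (x¹⁷)⁴ = x⁸, (x¹⁷)⁵ = x⁵, (x¹⁷)⁶ = x², (x¹⁷)⁷ = x¹⁹, (x¹⁷)⁸ = x¹⁶, (x¹⁷)⁹ = x¹³, (x¹⁷)¹⁰ = x¹⁰, (x¹⁷)¹¹ = x⁷, (x¹⁷)¹² = x⁴, (x¹⁷)¹³ = x, (x¹⁷)¹⁴ = x¹⁸, (x¹⁷)¹⁵ = x¹⁵, (x¹⁷)¹⁶ = x¹², (x¹⁷)¹⁷ = x⁹, (x¹⁷)¹⁸ = x⁶, (x¹⁷)¹⁹ = x³, (x¹⁷)²⁰ = e.
So |⟨x¹⁷⟩| = ord(x¹⁷) = 20. With |G| = 20, by Lagrange [G : ⟨x¹⁷⟩] = 20/20 = 1.

Answer: 1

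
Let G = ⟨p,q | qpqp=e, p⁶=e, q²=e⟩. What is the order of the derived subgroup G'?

G' = [G, G] is generated by all commutators. The generator-pair commutators are: [p, q] = p².
The subgroup they normally generate is {e, p², p⁴}, of order 3.
Check: |G/G'| = 12/3 = 4 is the order of the abelianisation.

Answer: 3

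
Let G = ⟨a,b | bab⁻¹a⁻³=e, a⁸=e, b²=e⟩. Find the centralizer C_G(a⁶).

⟨a⁶⟩ ⊆ C_G(a⁶) since powers of a⁶ commute with a⁶; so |C_G(a⁶)| ≥ |⟨a⁶⟩| = 4.
By orbit–stabilizer, |C_G(a⁶)| = |G| / |conj. class of a⁶| = 16 / 2 = 8.
The 8 elements commuting with a⁶ are {e, a, a², a³, a⁴, a⁵, a⁶, a⁷}.

Answer: {e, a, a², a³, a⁴, a⁵, a⁶, a⁷}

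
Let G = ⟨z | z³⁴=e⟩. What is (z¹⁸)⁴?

Compute successive powers of (z¹⁸), reducing at each step:
  (z¹⁸)²: (z¹⁸) · z¹⁸ = z²
  (z¹⁸)³: (z²) · z¹⁸ = z²⁰
  (z¹⁸)⁴: (z²⁰) · z¹⁸ = z⁴

Answer: z⁴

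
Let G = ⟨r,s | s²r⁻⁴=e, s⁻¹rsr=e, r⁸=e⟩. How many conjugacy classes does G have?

The conjugacy classes (representative and size) are:
  [e] (size 1), [r⁷] (size 2), [r⁶] (size 2), [r³] (size 2), [r⁴] (size 1), [r²s⁻¹] (size 4), [r³s⁻¹] (size 4).
Class equation: 1 + 2 + 2 + 2 + 1 + 4 + 4 = 16 = |G|. So G has 7 conjugacy classes.

Answer: 7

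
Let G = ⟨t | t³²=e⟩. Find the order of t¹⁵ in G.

Compute successive powers until reaching e:
  (t¹⁵)¹ = t¹⁵, (t¹⁵)² = t³⁰, (t¹⁵)³ = t¹³, (t¹⁵)⁴ = t²⁸, (t¹⁵)⁵ = t¹¹, (t¹⁵)⁶ = t²⁶, (t¹⁵)⁷ = t⁹, (t¹⁵)⁸ = t²⁴, (t¹⁵)⁹ = t⁷, (t¹⁵)¹⁰ = t²², (t¹⁵)¹¹ = t⁵, (t¹⁵)¹² = t²⁰, (t¹⁵)¹³ = t³, (t¹⁵)¹⁴ = t¹⁸, (t¹⁵)¹⁵ = t, (t¹⁵)¹⁶ = t¹⁶, (t¹⁵)¹⁷ = t³¹, (t¹⁵)¹⁸ = t¹⁴, (t¹⁵)¹⁹ = t²⁹, (t¹⁵)²⁰ = t¹², (t¹⁵)²¹ = t²⁷, (t¹⁵)²² = t¹⁰, (t¹⁵)²³ = t²⁵, (t¹⁵)²⁴ = t⁸, (t¹⁵)²⁵ = t²³, (t¹⁵)²⁶ = t⁶, (t¹⁵)²⁷ = t²¹, (t¹⁵)²⁸ = t⁴, (t¹⁵)²⁹ = t¹⁹, (t¹⁵)³⁰ = t², (t¹⁵)³¹ = t¹⁷, (t¹⁵)³² = e.
The smallest positive k with (t¹⁵)ᵏ = e is 32.

Answer: 32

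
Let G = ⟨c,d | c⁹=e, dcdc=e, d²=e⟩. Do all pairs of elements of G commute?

c·d = cd but d·c = c⁸d, so c·d ≠ d·c and G is not abelian.

Answer: No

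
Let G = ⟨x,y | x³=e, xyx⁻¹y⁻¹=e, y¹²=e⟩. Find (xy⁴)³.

Compute successive powers of (xy⁴), reducing at each step:
  (xy⁴)²: (xy⁴) · x = x²y⁴;   (x²y⁴) · y⁴ = x²y⁸
  (xy⁴)³: (x²y⁸) · x = y⁸;   (y⁸) · y⁴ = e

Answer: e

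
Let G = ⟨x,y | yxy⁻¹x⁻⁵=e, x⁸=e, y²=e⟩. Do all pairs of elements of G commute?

x·y = xy but y·x = x⁵y, so x·y ≠ y·x and G is not abelian.

Answer: No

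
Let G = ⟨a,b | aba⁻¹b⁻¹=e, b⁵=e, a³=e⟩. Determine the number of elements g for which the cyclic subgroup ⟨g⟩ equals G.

G is cyclic of order 15. An element generates G iff its order is 15, and a cyclic group of order 15 has exactly φ(15) = 8 such elements.

Answer: 8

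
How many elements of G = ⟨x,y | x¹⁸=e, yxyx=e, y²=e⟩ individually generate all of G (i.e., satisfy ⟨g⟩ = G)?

⟨g⟩ = G would require ord(g) = |G| = 36, but the maximum element order in G is 18 < 36. So G is not cyclic and no single element generates it: the count is 0.

Answer: 0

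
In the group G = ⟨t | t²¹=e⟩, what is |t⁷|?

Compute successive powers until reaching e:
  (t⁷)¹ = t⁷, (t⁷)² = t¹⁴, (t⁷)³ = e.
The smallest positive k with (t⁷)ᵏ = e is 3.

Answer: 3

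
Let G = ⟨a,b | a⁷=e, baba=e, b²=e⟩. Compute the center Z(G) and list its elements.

An element z ∈ Z(G) iff z commutes with every generator.
For example e is central: e·a = a = a·e; e·b = b = b·e.
Whereas a ∉ Z(G) since a·b = ab ≠ a⁶b = b·a.
Checking each of the 14 elements this way gives Z(G) = {e}, of order 1.

Answer: {e}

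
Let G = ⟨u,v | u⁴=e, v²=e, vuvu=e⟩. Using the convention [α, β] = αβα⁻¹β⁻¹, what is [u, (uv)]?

[u, (uv)] = u·(uv)·u⁻¹·(uv)⁻¹.
  u · (uv) = u²v
  (u²v) · (u³) = u³v
  (u³v) · (uv) = u²

Answer: u²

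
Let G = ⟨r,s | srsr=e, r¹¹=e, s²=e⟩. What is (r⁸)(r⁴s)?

Compute (r⁸) · (r⁴s) by multiplying left to right and reducing via the relations at each step:
  (r⁸) · r⁴ = r
  r · s = rs

Answer: rs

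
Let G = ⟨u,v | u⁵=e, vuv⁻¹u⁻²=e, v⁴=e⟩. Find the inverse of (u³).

The order of (u³) is 5 (smallest k with (u³)ᵏ = e), so (u³)⁻¹ = (u³)⁴ = u².
Check: (u³) · (u²) → (u³) · u² = e, giving e as required.

Answer: u²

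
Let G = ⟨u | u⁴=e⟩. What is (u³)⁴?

Compute successive powers of (u³), reducing at each step:
  (u³)²: (u³) · u³ = u²
  (u³)³: (u²) · u³ = u
  (u³)⁴: u · u³ = e

Answer: e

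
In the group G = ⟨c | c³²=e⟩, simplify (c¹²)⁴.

Compute successive powers of (c¹²), reducing at each step:
  (c¹²)²: (c¹²) · c¹² = c²⁴
  (c¹²)³: (c²⁴) · c¹² = c⁴
  (c¹²)⁴: (c⁴) · c¹² = c¹⁶

Answer: c¹⁶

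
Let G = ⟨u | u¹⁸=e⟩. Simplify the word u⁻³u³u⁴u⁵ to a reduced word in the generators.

Multiply left to right, reducing at each step:
  (u¹⁵) · u³ = e
  e · u⁴ = u⁴
  (u⁴) · u⁵ = u⁹

Answer: u⁹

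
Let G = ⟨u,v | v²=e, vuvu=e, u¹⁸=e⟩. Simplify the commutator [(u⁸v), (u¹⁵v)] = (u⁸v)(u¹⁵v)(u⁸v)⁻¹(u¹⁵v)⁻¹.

[(u⁸v), (u¹⁵v)] = (u⁸v)·(u¹⁵v)·(u⁸v)⁻¹·(u¹⁵v)⁻¹.
  (u⁸v) · (u¹⁵v) = u¹¹
  (u¹¹) · (u⁸v) = uv
  (uv) · (u¹⁵v) = u⁴

Answer: u⁴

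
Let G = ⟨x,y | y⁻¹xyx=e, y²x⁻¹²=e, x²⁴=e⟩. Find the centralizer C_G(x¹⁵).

⟨x¹⁵⟩ ⊆ C_G(x¹⁵) since powers of x¹⁵ commute with x¹⁵; so |C_G(x¹⁵)| ≥ |⟨x¹⁵⟩| = 8.
By orbit–stabilizer, |C_G(x¹⁵)| = |G| / |conj. class of x¹⁵| = 48 / 2 = 24.
The 24 elements commuting with x¹⁵ are {e, x, x², x³, x⁴, x⁵, x⁶, x⁷, x⁸, x⁹, x¹⁰, x¹¹, x¹², x¹³, x¹⁴, x¹⁵, x¹⁶, x¹⁷, x¹⁸, x¹⁹, x²⁰, x²¹, x²², x²³}.

Answer: {e, x, x², x³, x⁴, x⁵, x⁶, x⁷, x⁸, x⁹, x¹⁰, x¹¹, x¹², x¹³, x¹⁴, x¹⁵, x¹⁶, x¹⁷, x¹⁸, x¹⁹, x²⁰, x²¹, x²², x²³}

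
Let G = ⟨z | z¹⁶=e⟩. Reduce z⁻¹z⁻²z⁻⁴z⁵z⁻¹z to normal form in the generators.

Multiply left to right, reducing at each step:
  (z¹⁵) · z⁻² = z¹³
  (z¹³) · z⁻⁴ = z⁹
  (z⁹) · z⁵ = z¹⁴
  (z¹⁴) · z⁻¹ = z¹³
  (z¹³) · z = z¹⁴

Answer: z¹⁴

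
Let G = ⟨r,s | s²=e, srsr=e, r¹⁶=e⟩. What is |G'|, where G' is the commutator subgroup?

G' = [G, G] is generated by all commutators. The generator-pair commutators are: [r, s] = r².
The subgroup they normally generate is {e, r², r⁴, r⁶, r⁸, r¹⁰, r¹², r¹⁴}, of order 8.
Check: |G/G'| = 32/8 = 4 is the order of the abelianisation.

Answer: 8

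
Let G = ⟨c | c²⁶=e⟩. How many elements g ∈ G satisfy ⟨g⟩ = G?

G is cyclic of order 26. An element generates G iff its order is 26, and a cyclic group of order 26 has exactly φ(26) = 12 such elements.

Answer: 12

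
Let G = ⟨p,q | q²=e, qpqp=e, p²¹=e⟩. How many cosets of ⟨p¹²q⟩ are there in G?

First find ord(p¹²q) by computing successive powers:
  (p¹²q)¹ = p¹²q, (p¹²q)² = e.
So |⟨p¹²q⟩| = ord(p¹²q) = 2. With |G| = 42, by Lagrange [G : ⟨p¹²q⟩] = 42/2 = 21.

Answer: 21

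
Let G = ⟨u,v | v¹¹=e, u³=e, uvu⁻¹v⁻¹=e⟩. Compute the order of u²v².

Compute successive powers until reaching e:
  (u²v²)¹ = u²v², (u²v²)² = uv⁴, (u²v²)³ = v⁶, (u²v²)⁴ = u²v⁸, (u²v²)⁵ = uv¹⁰, (u²v²)⁶ = v, (u²v²)⁷ = u²v³, (u²v²)⁸ = uv⁵, (u²v²)⁹ = v⁷, (u²v²)¹⁰ = u²v⁹, (u²v²)¹¹ = u, (u²v²)¹² = v², (u²v²)¹³ = u²v⁴, (u²v²)¹⁴ = uv⁶, (u²v²)¹⁵ = v⁸, (u²v²)¹⁶ = u²v¹⁰, (u²v²)¹⁷ = uv, (u²v²)¹⁸ = v³, (u²v²)¹⁹ = u²v⁵, (u²v²)²⁰ = uv⁷, (u²v²)²¹ = v⁹, (u²v²)²² = u², (u²v²)²³ = uv², (u²v²)²⁴ = v⁴, (u²v²)²⁵ = u²v⁶, (u²v²)²⁶ = uv⁸, (u²v²)²⁷ = v¹⁰, (u²v²)²⁸ = u²v, (u²v²)²⁹ = uv³, (u²v²)³⁰ = v⁵, (u²v²)³¹ = u²v⁷, (u²v²)³² = uv⁹, (u²v²)³³ = e.
The smallest positive k with (u²v²)ᵏ = e is 33.

Answer: 33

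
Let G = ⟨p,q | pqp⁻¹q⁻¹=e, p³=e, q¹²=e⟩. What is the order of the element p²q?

Compute successive powers until reaching e:
  (p²q)¹ = p²q, (p²q)² = pq², (p²q)³ = q³, (p²q)⁴ = p²q⁴, (p²q)⁵ = pq⁵, (p²q)⁶ = q⁶, (p²q)⁷ = p²q⁷, (p²q)⁸ = pq⁸, (p²q)⁹ = q⁹, (p²q)¹⁰ = p²q¹⁰, (p²q)¹¹ = pq¹¹, (p²q)¹² = e.
The smallest positive k with (p²q)ᵏ = e is 12.

Answer: 12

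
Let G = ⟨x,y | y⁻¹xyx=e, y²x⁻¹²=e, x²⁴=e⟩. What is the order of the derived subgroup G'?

G' = [G, G] is generated by all commutators. The generator-pair commutators are: [x, y] = x².
The subgroup they normally generate is {e, x², x⁴, x⁶, x⁸, x¹⁰, x¹², x¹⁴, x¹⁶, x¹⁸, x²⁰, x²²}, of order 12.
Check: |G/G'| = 48/12 = 4 is the order of the abelianisation.

Answer: 12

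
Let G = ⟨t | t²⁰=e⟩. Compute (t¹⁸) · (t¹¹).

Compute (t¹⁸) · (t¹¹) by multiplying left to right and reducing via the relations at each step:
  (t¹⁸) · t¹¹ = t⁹

Answer: t⁹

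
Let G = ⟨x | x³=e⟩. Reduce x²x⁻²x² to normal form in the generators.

Multiply left to right, reducing at each step:
  (x²) · x⁻² = e
  e · x² = x²

Answer: x²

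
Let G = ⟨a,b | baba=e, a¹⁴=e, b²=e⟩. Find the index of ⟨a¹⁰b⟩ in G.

First find ord(a¹⁰b) by computing successive powers:
  (a¹⁰b)¹ = a¹⁰b, (a¹⁰b)² = e.
So |⟨a¹⁰b⟩| = ord(a¹⁰b) = 2. With |G| = 28, by Lagrange [G : ⟨a¹⁰b⟩] = 28/2 = 14.

Answer: 14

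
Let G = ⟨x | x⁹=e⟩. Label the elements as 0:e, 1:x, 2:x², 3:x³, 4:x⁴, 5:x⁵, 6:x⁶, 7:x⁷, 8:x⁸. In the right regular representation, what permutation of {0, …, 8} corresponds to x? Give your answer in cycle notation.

(0 1 2 3 4 5 6 7 8)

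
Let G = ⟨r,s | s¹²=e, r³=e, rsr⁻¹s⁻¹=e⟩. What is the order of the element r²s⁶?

Compute successive powers until reaching e:
  (r²s⁶)¹ = r²s⁶, (r²s⁶)² = r, (r²s⁶)³ = s⁶, (r²s⁶)⁴ = r², (r²s⁶)⁵ = rs⁶, (r²s⁶)⁶ = e.
The smallest positive k with (r²s⁶)ᵏ = e is 6.

Answer: 6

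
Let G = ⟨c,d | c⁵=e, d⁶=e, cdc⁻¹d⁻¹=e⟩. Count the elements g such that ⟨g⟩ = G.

G is cyclic of order 30. An element generates G iff its order is 30, and a cyclic group of order 30 has exactly φ(30) = 8 such elements.

Answer: 8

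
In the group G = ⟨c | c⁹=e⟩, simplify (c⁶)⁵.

Compute successive powers of (c⁶), reducing at each step:
  (c⁶)²: (c⁶) · c⁶ = c³
  (c⁶)³: (c³) · c⁶ = e
  (c⁶)⁴: e · c⁶ = c⁶
  (c⁶)⁵: (c⁶) · c⁶ = c³

Answer: c³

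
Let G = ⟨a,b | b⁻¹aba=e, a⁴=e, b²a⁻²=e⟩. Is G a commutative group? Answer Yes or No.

a·b = ab but b·a = ab⁻¹, so a·b ≠ b·a and G is not abelian.

Answer: No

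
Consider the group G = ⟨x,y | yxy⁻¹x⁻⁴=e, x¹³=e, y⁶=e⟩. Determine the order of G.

Enumerate words in the generators, reducing via the relations: the distinct elements are
  {e, x, y, xy, x², x³, x⁴, x⁵, x⁶, x⁷, x⁸, x⁹, y², y³, y⁴, y⁵, xy², xy³, xy⁴, xy⁵, x²y, x³y, x¹², x¹¹, x¹⁰, x⁴y, x⁵y, x⁶y, x⁷y, x⁸y, x⁹y, x²y², x²y³, x²y⁴, x²y⁵, x³y², x³y³, x³y⁴, x³y⁵, x¹²y, x¹¹y, x¹⁰y, x⁴y², x⁴y³, x⁴y⁴, x⁴y⁵, x⁵y², x⁵y³, x⁵y⁴, x⁵y⁵, x⁶y², x⁶y³, x⁶y⁴, x⁶y⁵, x⁷y², x⁷y³, x⁷y⁴, x⁷y⁵, x⁸y², x⁸y³, x⁸y⁴, x⁸y⁵, x⁹y², x⁹y³, x⁹y⁴, x⁹y⁵, x¹²y², x¹²y³, x¹²y⁴, x¹²y⁵, x¹¹y², x¹¹y³, x¹¹y⁴, x¹¹y⁵, x¹⁰y², x¹⁰y³, x¹⁰y⁴, x¹⁰y⁵}.
No further products give new elements, so |G| = 78.

Answer: 78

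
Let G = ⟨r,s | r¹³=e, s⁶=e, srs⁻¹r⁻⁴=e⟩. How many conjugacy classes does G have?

The conjugacy classes (representative and size) are:
  [e] (size 1), [r⁴] (size 6), [r¹¹] (size 6), [r⁷s] (size 13), [r⁸s²] (size 13), [r¹²s³] (size 13), [r⁵s⁴] (size 13), [r¹¹s⁵] (size 13).
Class equation: 1 + 6 + 6 + 13 + 13 + 13 + 13 + 13 = 78 = |G|. So G has 8 conjugacy classes.

Answer: 8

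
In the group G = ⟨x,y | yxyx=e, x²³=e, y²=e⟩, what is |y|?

Compute successive powers until reaching e:
  y¹ = y, y² = e.
The smallest positive k with yᵏ = e is 2.

Answer: 2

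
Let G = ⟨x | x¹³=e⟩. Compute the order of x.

Compute successive powers until reaching e:
  x¹ = x, x² = x², x³ = x³, x⁴ = x⁴, x⁵ = x⁵, x⁶ = x⁶, x⁷ = x⁷, x⁸ = x⁸, x⁹ = x⁹, x¹⁰ = x¹⁰, x¹¹ = x¹¹, x¹² = x¹², x¹³ = e.
The smallest positive k with xᵏ = e is 13.

Answer: 13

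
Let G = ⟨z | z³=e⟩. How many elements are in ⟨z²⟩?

|⟨z²⟩| equals the order of z². Compute successive powers until reaching e:
  (z²)¹ = z², (z²)² = z, (z²)³ = e.
The smallest positive k with (z²)ᵏ = e is 3, so |⟨z²⟩| = 3.

Answer: 3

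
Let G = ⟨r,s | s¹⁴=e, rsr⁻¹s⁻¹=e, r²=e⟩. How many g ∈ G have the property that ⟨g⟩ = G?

⟨g⟩ = G would require ord(g) = |G| = 28, but the maximum element order in G is 14 < 28. So G is not cyclic and no single element generates it: the count is 0.

Answer: 0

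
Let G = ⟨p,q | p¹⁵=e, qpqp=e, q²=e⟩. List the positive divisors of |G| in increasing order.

|G| = 30 = 2 · 3 · 5. By Lagrange's theorem the order of any subgroup divides 30; the divisors of 30 are 1, 2, 3, 5, 6, 10, 15, 30.

Answer: 1, 2, 3, 5, 6, 10, 15, 30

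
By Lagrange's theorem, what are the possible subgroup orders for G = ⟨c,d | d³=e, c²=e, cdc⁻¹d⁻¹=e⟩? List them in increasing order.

|G| = 6 = 2 · 3. By Lagrange's theorem the order of any subgroup divides 6; the divisors of 6 are 1, 2, 3, 6.

Answer: 1, 2, 3, 6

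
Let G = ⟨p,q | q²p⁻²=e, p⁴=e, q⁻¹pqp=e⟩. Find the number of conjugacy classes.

The conjugacy classes (representative and size) are:
  [e] (size 1), [p³] (size 2), [p²] (size 1), [q⁻¹] (size 2), [pq⁻¹] (size 2).
Class equation: 1 + 2 + 1 + 2 + 2 = 8 = |G|. So G has 5 conjugacy classes.

Answer: 5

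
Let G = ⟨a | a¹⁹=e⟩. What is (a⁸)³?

Compute successive powers of (a⁸), reducing at each step:
  (a⁸)²: (a⁸) · a⁸ = a¹⁶
  (a⁸)³: (a¹⁶) · a⁸ = a⁵

Answer: a⁵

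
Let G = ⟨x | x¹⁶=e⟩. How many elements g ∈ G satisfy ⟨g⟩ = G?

G is cyclic of order 16. An element generates G iff its order is 16, and a cyclic group of order 16 has exactly φ(16) = 8 such elements.

Answer: 8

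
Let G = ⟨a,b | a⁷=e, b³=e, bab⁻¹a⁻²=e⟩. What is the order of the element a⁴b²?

Compute successive powers until reaching e:
  (a⁴b²)¹ = a⁴b², (a⁴b²)² = a⁶b, (a⁴b²)³ = e.
The smallest positive k with (a⁴b²)ᵏ = e is 3.

Answer: 3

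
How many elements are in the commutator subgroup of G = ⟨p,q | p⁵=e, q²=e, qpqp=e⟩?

G' = [G, G] is generated by all commutators. The generator-pair commutators are: [p, q] = p².
The subgroup they normally generate is {e, p, p², p³, p⁴}, of order 5.
Check: |G/G'| = 10/5 = 2 is the order of the abelianisation.

Answer: 5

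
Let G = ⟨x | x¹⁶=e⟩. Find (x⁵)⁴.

Compute successive powers of (x⁵), reducing at each step:
  (x⁵)²: (x⁵) · x⁵ = x¹⁰
  (x⁵)³: (x¹⁰) · x⁵ = x¹⁵
  (x⁵)⁴: (x¹⁵) · x⁵ = x⁴

Answer: x⁴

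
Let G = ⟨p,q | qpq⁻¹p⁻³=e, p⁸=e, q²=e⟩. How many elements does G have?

Enumerate words in the generators, reducing via the relations: the distinct elements are
  {e, p, q, pq, p², p³, p⁴, p⁵, p⁶, p⁷, p²q, p³q, p⁴q, p⁵q, p⁶q, p⁷q}.
No further products give new elements, so |G| = 16.

Answer: 16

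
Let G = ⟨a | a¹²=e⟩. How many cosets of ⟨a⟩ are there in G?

First find ord(a) by computing successive powers:
  a¹ = a, a² = a², a³ = a³, a⁴ = a⁴, a⁵ = a⁵, a⁶ = a⁶, a⁷ = a⁷, a⁸ = a⁸, a⁹ = a⁹, a¹⁰ = a¹⁰, a¹¹ = a¹¹, a¹² = e.
So |⟨a⟩| = ord(a) = 12. With |G| = 12, by Lagrange [G : ⟨a⟩] = 12/12 = 1.

Answer: 1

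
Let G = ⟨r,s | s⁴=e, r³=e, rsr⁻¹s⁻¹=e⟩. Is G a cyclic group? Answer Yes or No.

|G| = 12. The element rs has order 12 (its powers give 12 distinct elements), so ⟨rs⟩ = G and G is cyclic.

Answer: Yes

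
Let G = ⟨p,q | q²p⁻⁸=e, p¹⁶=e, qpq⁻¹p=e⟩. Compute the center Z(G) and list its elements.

An element z ∈ Z(G) iff z commutes with every generator.
For example p⁸ is central: (p⁸)·p = p⁹ = p·(p⁸); (p⁸)·q = q⁻¹ = q·(p⁸).
Whereas p ∉ Z(G) since p·q = pq ≠ p⁷q⁻¹ = q·p.
Checking each of the 32 elements this way gives Z(G) = {e, p⁸}, of order 2.

Answer: {e, p⁸}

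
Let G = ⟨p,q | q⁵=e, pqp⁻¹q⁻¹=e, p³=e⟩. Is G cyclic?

|G| = 15. The element pq has order 15 (its powers give 15 distinct elements), so ⟨pq⟩ = G and G is cyclic.

Answer: Yes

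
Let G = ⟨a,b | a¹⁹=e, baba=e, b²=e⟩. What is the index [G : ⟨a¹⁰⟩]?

First find ord(a¹⁰) by computing successive powers:
  (a¹⁰)¹ = a¹⁰, (a¹⁰)² = a, (a¹⁰)³ = a¹¹, (a¹⁰)⁴ = a², (a¹⁰)⁵ = a¹², (a¹⁰)⁶ = a³, (a¹⁰)⁷ = a¹³, (a¹⁰)⁸ = a⁴, (a¹⁰)⁹ = a¹⁴, (a¹⁰)¹⁰ = a⁵, (a¹⁰)¹¹ = a¹⁵, (a¹⁰)¹² = a⁶, (a¹⁰)¹³ = a¹⁶, (a¹⁰)¹⁴ = a⁷, (a¹⁰)¹⁵ = a¹⁷, (a¹⁰)¹⁶ = a⁸, (a¹⁰)¹⁷ = a¹⁸, (a¹⁰)¹⁸ = a⁹, (a¹⁰)¹⁹ = e.
So |⟨a¹⁰⟩| = ord(a¹⁰) = 19. With |G| = 38, by Lagrange [G : ⟨a¹⁰⟩] = 38/19 = 2.

Answer: 2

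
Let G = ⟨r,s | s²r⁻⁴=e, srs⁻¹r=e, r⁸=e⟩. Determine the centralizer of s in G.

⟨s⟩ ⊆ C_G(s) since powers of s commute with s; so |C_G(s)| ≥ |⟨s⟩| = 4.
By orbit–stabilizer, |C_G(s)| = |G| / |conj. class of s| = 16 / 4 = 4.
The 4 elements commuting with s are {e, r⁴, s, s⁻¹}.

Answer: {e, r⁴, s, s⁻¹}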